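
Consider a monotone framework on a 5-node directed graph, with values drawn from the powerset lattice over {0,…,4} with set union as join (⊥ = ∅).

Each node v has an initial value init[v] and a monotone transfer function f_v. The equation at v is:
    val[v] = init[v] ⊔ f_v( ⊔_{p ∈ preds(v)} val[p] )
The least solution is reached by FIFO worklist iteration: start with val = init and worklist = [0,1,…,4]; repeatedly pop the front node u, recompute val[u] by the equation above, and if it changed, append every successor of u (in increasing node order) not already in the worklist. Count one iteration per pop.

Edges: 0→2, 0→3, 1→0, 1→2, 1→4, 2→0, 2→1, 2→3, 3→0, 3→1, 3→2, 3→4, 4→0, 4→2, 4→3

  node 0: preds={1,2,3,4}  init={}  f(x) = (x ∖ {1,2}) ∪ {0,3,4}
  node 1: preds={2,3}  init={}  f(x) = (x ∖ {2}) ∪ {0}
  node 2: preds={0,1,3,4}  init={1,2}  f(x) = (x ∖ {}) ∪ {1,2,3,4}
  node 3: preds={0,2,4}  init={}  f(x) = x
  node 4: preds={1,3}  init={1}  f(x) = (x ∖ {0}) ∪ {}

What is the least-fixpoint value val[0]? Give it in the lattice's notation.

{0,3,4}

Worklist (11 pops):
  #1 pop 0: in={1,2} → {0,3,4} (was {}); enqueue []
  #2 pop 1: in={1,2} → {0,1} (was {}); enqueue [0]
  #3 pop 2: in={0,1,3,4} → {0,1,2,3,4} (was {1,2}); enqueue [1]
  #4 pop 3: in={0,1,2,3,4} → {0,1,2,3,4} (was {}); enqueue [2]
  #5 pop 4: in={0,1,2,3,4} → {1,2,3,4} (was {1}); enqueue [3]
  #6 pop 0: in={0,1,2,3,4} → {0,3,4} (no change)
  #7 pop 1: in={0,1,2,3,4} → {0,1,3,4} (was {0,1}); enqueue [0,4]
  #8 pop 2: in={0,1,2,3,4} → {0,1,2,3,4} (no change)
  #9 pop 3: in={0,1,2,3,4} → {0,1,2,3,4} (no change)
  #10 pop 0: in={0,1,2,3,4} → {0,3,4} (no change)
  #11 pop 4: in={0,1,2,3,4} → {1,2,3,4} (no change)

Fixpoint:
  val[0] = {0,3,4}
  val[1] = {0,1,3,4}
  val[2] = {0,1,2,3,4}
  val[3] = {0,1,2,3,4}
  val[4] = {1,2,3,4}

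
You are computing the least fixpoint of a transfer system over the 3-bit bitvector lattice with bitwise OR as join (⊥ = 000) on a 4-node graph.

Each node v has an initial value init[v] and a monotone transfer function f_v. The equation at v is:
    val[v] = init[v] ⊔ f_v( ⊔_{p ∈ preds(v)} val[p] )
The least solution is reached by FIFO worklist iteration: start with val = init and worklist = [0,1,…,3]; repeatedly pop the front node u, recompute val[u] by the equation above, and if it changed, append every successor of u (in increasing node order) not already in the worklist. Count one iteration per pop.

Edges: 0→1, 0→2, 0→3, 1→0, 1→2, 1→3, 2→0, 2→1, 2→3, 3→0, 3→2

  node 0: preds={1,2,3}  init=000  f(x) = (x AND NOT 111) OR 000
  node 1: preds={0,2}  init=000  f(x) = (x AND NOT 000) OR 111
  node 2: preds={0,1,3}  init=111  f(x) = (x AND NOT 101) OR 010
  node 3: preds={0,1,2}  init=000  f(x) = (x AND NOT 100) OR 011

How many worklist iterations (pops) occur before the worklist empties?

Iteration log — 6 steps:
  step 1. node 0  ⊔preds=111  new=000  stable
  step 2. node 1  ⊔preds=111  new=111  old=000  +wl: 0
  step 3. node 2  ⊔preds=111  new=111  stable
  step 4. node 3  ⊔preds=111  new=011  old=000  +wl: 2
  step 5. node 0  ⊔preds=111  new=000  stable
  step 6. node 2  ⊔preds=111  new=111  stable

Least fixpoint reached:
  node 0: 000
  node 1: 111
  node 2: 111
  node 3: 011

6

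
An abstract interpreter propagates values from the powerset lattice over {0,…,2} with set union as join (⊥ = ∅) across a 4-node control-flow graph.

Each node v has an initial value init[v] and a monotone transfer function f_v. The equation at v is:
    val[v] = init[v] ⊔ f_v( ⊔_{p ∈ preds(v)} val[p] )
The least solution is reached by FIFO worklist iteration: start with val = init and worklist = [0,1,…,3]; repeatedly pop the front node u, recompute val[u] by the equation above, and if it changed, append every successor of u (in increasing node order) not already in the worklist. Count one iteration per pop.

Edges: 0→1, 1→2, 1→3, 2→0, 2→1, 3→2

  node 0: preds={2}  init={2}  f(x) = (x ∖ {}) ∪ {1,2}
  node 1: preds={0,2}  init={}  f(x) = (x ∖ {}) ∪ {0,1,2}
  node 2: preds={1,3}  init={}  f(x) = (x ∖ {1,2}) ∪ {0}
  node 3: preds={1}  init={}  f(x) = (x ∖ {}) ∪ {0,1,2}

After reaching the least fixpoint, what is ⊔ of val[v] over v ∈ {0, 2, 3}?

{0,1,2}

Iteration log — 7 steps:
  step 1. node 0  ⊔preds={}  new={1,2}  old={2}  +wl: 
  step 2. node 1  ⊔preds={1,2}  new={0,1,2}  old={}  +wl: 
  step 3. node 2  ⊔preds={0,1,2}  new={0}  old={}  +wl: 0,1
  step 4. node 3  ⊔preds={0,1,2}  new={0,1,2}  old={}  +wl: 2
  step 5. node 0  ⊔preds={0}  new={0,1,2}  old={1,2}  +wl: 
  step 6. node 1  ⊔preds={0,1,2}  new={0,1,2}  stable
  step 7. node 2  ⊔preds={0,1,2}  new={0}  stable

Least fixpoint reached:
  node 0: {0,1,2}
  node 1: {0,1,2}
  node 2: {0}
  node 3: {0,1,2}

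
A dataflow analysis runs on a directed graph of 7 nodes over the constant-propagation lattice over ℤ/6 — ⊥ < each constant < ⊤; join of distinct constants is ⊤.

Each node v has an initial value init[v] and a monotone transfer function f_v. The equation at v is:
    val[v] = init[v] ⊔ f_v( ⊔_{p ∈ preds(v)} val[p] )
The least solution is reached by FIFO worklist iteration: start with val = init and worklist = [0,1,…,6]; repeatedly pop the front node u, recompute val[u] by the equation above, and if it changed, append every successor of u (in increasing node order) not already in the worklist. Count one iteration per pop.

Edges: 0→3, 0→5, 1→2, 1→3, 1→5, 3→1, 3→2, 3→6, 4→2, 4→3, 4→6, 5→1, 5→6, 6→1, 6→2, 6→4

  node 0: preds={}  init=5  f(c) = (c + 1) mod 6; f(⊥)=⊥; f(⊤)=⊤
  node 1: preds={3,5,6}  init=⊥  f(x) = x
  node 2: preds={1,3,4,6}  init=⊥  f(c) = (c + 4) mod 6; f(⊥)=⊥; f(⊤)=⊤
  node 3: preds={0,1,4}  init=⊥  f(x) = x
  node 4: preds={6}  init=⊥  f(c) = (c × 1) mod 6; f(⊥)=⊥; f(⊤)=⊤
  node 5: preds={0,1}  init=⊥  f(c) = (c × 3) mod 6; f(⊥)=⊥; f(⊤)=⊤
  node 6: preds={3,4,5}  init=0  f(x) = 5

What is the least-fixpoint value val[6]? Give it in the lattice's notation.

⊤

Iteration log — 15 steps:
  step 1. node 0  ⊔preds=⊥  new=5  stable
  step 2. node 1  ⊔preds=0  new=0  old=⊥  +wl: 
  step 3. node 2  ⊔preds=0  new=4  old=⊥  +wl: 
  step 4. node 3  ⊔preds=⊤  new=⊤  old=⊥  +wl: 1,2
  step 5. node 4  ⊔preds=0  new=0  old=⊥  +wl: 3
  step 6. node 5  ⊔preds=⊤  new=⊤  old=⊥  +wl: 
  step 7. node 6  ⊔preds=⊤  new=⊤  old=0  +wl: 4
  step 8. node 1  ⊔preds=⊤  new=⊤  old=0  +wl: 5
  step 9. node 2  ⊔preds=⊤  new=⊤  old=4  +wl: 
  step 10. node 3  ⊔preds=⊤  new=⊤  stable
  step 11. node 4  ⊔preds=⊤  new=⊤  old=0  +wl: 2,3,6
  step 12. node 5  ⊔preds=⊤  new=⊤  stable
  step 13. node 2  ⊔preds=⊤  new=⊤  stable
  step 14. node 3  ⊔preds=⊤  new=⊤  stable
  step 15. node 6  ⊔preds=⊤  new=⊤  stable

Least fixpoint reached:
  node 0: 5
  node 1: ⊤
  node 2: ⊤
  node 3: ⊤
  node 4: ⊤
  node 5: ⊤
  node 6: ⊤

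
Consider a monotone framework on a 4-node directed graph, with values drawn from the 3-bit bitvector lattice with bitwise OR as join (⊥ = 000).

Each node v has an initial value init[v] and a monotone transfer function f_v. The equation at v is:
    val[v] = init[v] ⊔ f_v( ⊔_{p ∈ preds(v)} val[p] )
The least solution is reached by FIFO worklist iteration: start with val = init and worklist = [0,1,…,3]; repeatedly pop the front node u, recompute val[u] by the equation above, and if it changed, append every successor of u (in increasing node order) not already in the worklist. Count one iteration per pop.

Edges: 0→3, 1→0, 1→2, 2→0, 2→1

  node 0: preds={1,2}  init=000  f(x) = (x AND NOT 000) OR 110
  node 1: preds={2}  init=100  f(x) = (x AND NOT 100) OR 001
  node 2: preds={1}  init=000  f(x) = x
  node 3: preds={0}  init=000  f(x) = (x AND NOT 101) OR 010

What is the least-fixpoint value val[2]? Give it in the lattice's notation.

101

Trace (7 dequeues):
  [1] u=0 | in 100 | out 110 | prev 000 | push {}
  [2] u=1 | in 000 | out 101 | prev 100 | push {0}
  [3] u=2 | in 101 | out 101 | prev 000 | push {1}
  [4] u=3 | in 110 | out 010 | prev 000 | push {}
  [5] u=0 | in 101 | out 111 | prev 110 | push {3}
  [6] u=1 | in 101 | out 101 | ==
  [7] u=3 | in 111 | out 010 | ==

Converged values:
  [0] 111
  [1] 101
  [2] 101
  [3] 010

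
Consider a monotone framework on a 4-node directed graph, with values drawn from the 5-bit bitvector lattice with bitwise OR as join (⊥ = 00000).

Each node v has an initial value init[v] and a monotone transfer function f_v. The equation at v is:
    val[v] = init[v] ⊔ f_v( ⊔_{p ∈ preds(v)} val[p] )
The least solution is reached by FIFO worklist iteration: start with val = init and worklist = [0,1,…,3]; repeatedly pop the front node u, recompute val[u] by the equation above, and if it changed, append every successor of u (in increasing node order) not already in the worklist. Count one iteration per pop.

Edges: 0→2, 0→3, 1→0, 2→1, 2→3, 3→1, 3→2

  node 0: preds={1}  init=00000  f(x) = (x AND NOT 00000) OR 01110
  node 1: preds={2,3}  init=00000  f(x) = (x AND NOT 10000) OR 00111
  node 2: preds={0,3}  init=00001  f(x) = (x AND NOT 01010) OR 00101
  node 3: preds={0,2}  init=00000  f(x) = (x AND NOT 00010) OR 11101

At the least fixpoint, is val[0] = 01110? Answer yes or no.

Trace (10 dequeues):
  [1] u=0 | in 00000 | out 01110 | prev 00000 | push {}
  [2] u=1 | in 00001 | out 00111 | prev 00000 | push {0}
  [3] u=2 | in 01110 | out 00101 | prev 00001 | push {1}
  [4] u=3 | in 01111 | out 11101 | prev 00000 | push {2}
  [5] u=0 | in 00111 | out 01111 | prev 01110 | push {3}
  [6] u=1 | in 11101 | out 01111 | prev 00111 | push {0}
  [7] u=2 | in 11111 | out 10101 | prev 00101 | push {1}
  [8] u=3 | in 11111 | out 11101 | ==
  [9] u=0 | in 01111 | out 01111 | ==
  [10] u=1 | in 11101 | out 01111 | ==

Converged values:
  [0] 01111
  [1] 01111
  [2] 10101
  [3] 11101

no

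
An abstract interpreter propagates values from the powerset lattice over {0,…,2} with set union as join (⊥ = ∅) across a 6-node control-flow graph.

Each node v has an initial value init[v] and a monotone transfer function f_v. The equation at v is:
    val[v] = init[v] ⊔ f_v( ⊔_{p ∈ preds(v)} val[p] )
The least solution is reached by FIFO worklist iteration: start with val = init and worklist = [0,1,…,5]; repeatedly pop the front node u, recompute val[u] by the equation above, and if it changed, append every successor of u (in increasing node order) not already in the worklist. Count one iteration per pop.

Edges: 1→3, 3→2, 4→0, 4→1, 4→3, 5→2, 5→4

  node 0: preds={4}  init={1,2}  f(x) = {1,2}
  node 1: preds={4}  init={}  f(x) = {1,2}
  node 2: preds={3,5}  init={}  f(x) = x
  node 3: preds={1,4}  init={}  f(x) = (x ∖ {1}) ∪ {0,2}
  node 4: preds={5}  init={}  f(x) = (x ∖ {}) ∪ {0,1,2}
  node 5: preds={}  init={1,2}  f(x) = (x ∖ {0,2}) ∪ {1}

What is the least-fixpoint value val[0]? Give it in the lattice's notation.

Iteration log — 10 steps:
  step 1. node 0  ⊔preds={}  new={1,2}  stable
  step 2. node 1  ⊔preds={}  new={1,2}  old={}  +wl: 
  step 3. node 2  ⊔preds={1,2}  new={1,2}  old={}  +wl: 
  step 4. node 3  ⊔preds={1,2}  new={0,2}  old={}  +wl: 2
  step 5. node 4  ⊔preds={1,2}  new={0,1,2}  old={}  +wl: 0,1,3
  step 6. node 5  ⊔preds={}  new={1,2}  stable
  step 7. node 2  ⊔preds={0,1,2}  new={0,1,2}  old={1,2}  +wl: 
  step 8. node 0  ⊔preds={0,1,2}  new={1,2}  stable
  step 9. node 1  ⊔preds={0,1,2}  new={1,2}  stable
  step 10. node 3  ⊔preds={0,1,2}  new={0,2}  stable

Least fixpoint reached:
  node 0: {1,2}
  node 1: {1,2}
  node 2: {0,1,2}
  node 3: {0,2}
  node 4: {0,1,2}
  node 5: {1,2}

{1,2}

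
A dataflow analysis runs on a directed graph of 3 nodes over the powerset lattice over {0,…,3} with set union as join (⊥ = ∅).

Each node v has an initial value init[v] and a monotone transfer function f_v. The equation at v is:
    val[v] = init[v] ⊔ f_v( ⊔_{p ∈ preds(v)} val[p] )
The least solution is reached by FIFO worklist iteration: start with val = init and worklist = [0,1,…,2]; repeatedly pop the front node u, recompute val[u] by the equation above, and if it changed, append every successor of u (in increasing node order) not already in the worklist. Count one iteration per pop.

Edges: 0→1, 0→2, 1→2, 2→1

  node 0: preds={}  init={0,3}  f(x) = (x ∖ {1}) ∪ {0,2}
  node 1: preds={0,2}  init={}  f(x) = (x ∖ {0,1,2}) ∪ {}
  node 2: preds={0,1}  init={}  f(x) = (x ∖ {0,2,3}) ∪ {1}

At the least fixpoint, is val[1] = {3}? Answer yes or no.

yes

Worklist (4 pops):
  #1 pop 0: in={} → {0,2,3} (was {0,3}); enqueue []
  #2 pop 1: in={0,2,3} → {3} (was {}); enqueue []
  #3 pop 2: in={0,2,3} → {1} (was {}); enqueue [1]
  #4 pop 1: in={0,1,2,3} → {3} (no change)

Fixpoint:
  val[0] = {0,2,3}
  val[1] = {3}
  val[2] = {1}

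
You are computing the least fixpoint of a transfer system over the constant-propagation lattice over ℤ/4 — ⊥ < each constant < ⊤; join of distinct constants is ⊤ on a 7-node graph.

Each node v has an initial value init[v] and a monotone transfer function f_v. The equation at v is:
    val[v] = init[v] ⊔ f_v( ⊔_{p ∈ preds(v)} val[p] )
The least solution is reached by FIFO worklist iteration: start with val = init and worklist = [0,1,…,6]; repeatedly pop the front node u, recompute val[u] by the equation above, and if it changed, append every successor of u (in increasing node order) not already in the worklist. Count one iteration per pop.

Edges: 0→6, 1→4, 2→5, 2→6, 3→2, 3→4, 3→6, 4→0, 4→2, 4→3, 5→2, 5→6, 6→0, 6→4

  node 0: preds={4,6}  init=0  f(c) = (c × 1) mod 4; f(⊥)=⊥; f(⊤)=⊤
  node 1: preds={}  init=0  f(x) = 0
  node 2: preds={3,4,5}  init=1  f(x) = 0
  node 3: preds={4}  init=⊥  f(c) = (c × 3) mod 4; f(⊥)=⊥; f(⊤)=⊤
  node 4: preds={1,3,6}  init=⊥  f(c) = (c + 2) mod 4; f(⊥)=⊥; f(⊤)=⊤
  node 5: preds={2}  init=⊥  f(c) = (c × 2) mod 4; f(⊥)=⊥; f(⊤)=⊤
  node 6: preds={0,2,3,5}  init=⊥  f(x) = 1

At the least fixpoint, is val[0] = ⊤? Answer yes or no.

Trace (18 dequeues):
  [1] u=0 | in ⊥ | out 0 | ==
  [2] u=1 | in ⊥ | out 0 | ==
  [3] u=2 | in ⊥ | out ⊤ | prev 1 | push {}
  [4] u=3 | in ⊥ | out ⊥ | ==
  [5] u=4 | in 0 | out 2 | prev ⊥ | push {0,2,3}
  [6] u=5 | in ⊤ | out ⊤ | prev ⊥ | push {}
  [7] u=6 | in ⊤ | out 1 | prev ⊥ | push {4}
  [8] u=0 | in ⊤ | out ⊤ | prev 0 | push {6}
  [9] u=2 | in ⊤ | out ⊤ | ==
  [10] u=3 | in 2 | out 2 | prev ⊥ | push {2}
  [11] u=4 | in ⊤ | out ⊤ | prev 2 | push {0,3}
  [12] u=6 | in ⊤ | out 1 | ==
  [13] u=2 | in ⊤ | out ⊤ | ==
  [14] u=0 | in ⊤ | out ⊤ | ==
  [15] u=3 | in ⊤ | out ⊤ | prev 2 | push {2,4,6}
  [16] u=2 | in ⊤ | out ⊤ | ==
  [17] u=4 | in ⊤ | out ⊤ | ==
  [18] u=6 | in ⊤ | out 1 | ==

Converged values:
  [0] ⊤
  [1] 0
  [2] ⊤
  [3] ⊤
  [4] ⊤
  [5] ⊤
  [6] 1

yes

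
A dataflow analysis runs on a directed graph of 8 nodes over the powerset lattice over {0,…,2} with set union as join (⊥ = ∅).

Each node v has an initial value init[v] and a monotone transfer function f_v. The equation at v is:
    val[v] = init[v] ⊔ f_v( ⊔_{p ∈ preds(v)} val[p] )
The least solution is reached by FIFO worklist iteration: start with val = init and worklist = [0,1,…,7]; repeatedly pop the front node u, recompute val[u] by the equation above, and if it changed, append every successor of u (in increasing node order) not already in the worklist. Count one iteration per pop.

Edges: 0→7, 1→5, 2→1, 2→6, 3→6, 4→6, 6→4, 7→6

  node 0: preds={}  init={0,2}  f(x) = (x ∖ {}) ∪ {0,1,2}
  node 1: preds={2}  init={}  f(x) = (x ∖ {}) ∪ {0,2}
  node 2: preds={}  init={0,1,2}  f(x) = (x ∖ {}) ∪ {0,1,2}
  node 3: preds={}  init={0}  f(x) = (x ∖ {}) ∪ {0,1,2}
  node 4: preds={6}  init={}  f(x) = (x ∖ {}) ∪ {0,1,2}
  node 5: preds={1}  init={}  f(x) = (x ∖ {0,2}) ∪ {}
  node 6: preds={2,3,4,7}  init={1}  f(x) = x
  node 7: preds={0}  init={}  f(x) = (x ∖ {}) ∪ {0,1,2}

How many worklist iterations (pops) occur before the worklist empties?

10

Trace (10 dequeues):
  [1] u=0 | in {} | out {0,1,2} | prev {0,2} | push {}
  [2] u=1 | in {0,1,2} | out {0,1,2} | prev {} | push {}
  [3] u=2 | in {} | out {0,1,2} | ==
  [4] u=3 | in {} | out {0,1,2} | prev {0} | push {}
  [5] u=4 | in {1} | out {0,1,2} | prev {} | push {}
  [6] u=5 | in {0,1,2} | out {1} | prev {} | push {}
  [7] u=6 | in {0,1,2} | out {0,1,2} | prev {1} | push {4}
  [8] u=7 | in {0,1,2} | out {0,1,2} | prev {} | push {6}
  [9] u=4 | in {0,1,2} | out {0,1,2} | ==
  [10] u=6 | in {0,1,2} | out {0,1,2} | ==

Converged values:
  [0] {0,1,2}
  [1] {0,1,2}
  [2] {0,1,2}
  [3] {0,1,2}
  [4] {0,1,2}
  [5] {1}
  [6] {0,1,2}
  [7] {0,1,2}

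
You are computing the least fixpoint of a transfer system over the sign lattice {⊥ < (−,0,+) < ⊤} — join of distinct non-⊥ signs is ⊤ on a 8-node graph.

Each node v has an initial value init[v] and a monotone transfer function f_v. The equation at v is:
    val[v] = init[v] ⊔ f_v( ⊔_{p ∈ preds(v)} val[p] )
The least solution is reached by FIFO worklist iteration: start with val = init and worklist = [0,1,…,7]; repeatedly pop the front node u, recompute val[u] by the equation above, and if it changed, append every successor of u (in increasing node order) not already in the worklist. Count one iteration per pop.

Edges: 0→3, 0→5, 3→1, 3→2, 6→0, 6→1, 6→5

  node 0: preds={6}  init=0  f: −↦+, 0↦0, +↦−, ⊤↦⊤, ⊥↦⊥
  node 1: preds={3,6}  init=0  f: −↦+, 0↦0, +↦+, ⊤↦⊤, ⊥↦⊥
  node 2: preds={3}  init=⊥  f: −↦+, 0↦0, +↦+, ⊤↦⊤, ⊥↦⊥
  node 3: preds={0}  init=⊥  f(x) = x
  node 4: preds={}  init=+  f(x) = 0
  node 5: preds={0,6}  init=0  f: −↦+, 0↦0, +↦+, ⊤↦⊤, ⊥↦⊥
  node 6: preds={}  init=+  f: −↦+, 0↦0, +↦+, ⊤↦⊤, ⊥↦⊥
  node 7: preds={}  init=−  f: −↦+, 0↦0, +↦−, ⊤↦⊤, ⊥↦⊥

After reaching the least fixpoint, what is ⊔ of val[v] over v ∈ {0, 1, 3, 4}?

Worklist (10 pops):
  #1 pop 0: in=+ → ⊤ (was 0); enqueue []
  #2 pop 1: in=+ → ⊤ (was 0); enqueue []
  #3 pop 2: in=⊥ → ⊥ (no change)
  #4 pop 3: in=⊤ → ⊤ (was ⊥); enqueue [1,2]
  #5 pop 4: in=⊥ → ⊤ (was +); enqueue []
  #6 pop 5: in=⊤ → ⊤ (was 0); enqueue []
  #7 pop 6: in=⊥ → + (no change)
  #8 pop 7: in=⊥ → − (no change)
  #9 pop 1: in=⊤ → ⊤ (no change)
  #10 pop 2: in=⊤ → ⊤ (was ⊥); enqueue []

Fixpoint:
  val[0] = ⊤
  val[1] = ⊤
  val[2] = ⊤
  val[3] = ⊤
  val[4] = ⊤
  val[5] = ⊤
  val[6] = +
  val[7] = −

⊤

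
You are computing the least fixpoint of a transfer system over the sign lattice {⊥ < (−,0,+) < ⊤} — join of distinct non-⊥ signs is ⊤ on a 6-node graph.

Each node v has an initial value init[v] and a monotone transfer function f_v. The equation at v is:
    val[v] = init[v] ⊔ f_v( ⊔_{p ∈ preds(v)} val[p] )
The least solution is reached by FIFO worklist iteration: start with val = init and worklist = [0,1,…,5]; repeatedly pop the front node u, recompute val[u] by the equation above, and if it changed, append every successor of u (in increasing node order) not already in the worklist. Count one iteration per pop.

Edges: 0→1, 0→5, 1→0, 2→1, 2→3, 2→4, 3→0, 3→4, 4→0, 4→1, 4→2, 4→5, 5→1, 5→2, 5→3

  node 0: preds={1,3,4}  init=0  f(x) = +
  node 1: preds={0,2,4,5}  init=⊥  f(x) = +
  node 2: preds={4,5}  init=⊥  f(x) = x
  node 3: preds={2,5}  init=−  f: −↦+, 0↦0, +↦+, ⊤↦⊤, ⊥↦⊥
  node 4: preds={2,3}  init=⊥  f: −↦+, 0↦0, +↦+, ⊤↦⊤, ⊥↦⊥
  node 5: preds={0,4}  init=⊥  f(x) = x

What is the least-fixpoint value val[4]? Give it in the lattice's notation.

Iteration log — 16 steps:
  step 1. node 0  ⊔preds=−  new=⊤  old=0  +wl: 
  step 2. node 1  ⊔preds=⊤  new=+  old=⊥  +wl: 0
  step 3. node 2  ⊔preds=⊥  new=⊥  stable
  step 4. node 3  ⊔preds=⊥  new=−  stable
  step 5. node 4  ⊔preds=−  new=+  old=⊥  +wl: 1,2
  step 6. node 5  ⊔preds=⊤  new=⊤  old=⊥  +wl: 3
  step 7. node 0  ⊔preds=⊤  new=⊤  stable
  step 8. node 1  ⊔preds=⊤  new=+  stable
  step 9. node 2  ⊔preds=⊤  new=⊤  old=⊥  +wl: 1,4
  step 10. node 3  ⊔preds=⊤  new=⊤  old=−  +wl: 0
  step 11. node 1  ⊔preds=⊤  new=+  stable
  step 12. node 4  ⊔preds=⊤  new=⊤  old=+  +wl: 1,2,5
  step 13. node 0  ⊔preds=⊤  new=⊤  stable
  step 14. node 1  ⊔preds=⊤  new=+  stable
  step 15. node 2  ⊔preds=⊤  new=⊤  stable
  step 16. node 5  ⊔preds=⊤  new=⊤  stable

Least fixpoint reached:
  node 0: ⊤
  node 1: +
  node 2: ⊤
  node 3: ⊤
  node 4: ⊤
  node 5: ⊤

⊤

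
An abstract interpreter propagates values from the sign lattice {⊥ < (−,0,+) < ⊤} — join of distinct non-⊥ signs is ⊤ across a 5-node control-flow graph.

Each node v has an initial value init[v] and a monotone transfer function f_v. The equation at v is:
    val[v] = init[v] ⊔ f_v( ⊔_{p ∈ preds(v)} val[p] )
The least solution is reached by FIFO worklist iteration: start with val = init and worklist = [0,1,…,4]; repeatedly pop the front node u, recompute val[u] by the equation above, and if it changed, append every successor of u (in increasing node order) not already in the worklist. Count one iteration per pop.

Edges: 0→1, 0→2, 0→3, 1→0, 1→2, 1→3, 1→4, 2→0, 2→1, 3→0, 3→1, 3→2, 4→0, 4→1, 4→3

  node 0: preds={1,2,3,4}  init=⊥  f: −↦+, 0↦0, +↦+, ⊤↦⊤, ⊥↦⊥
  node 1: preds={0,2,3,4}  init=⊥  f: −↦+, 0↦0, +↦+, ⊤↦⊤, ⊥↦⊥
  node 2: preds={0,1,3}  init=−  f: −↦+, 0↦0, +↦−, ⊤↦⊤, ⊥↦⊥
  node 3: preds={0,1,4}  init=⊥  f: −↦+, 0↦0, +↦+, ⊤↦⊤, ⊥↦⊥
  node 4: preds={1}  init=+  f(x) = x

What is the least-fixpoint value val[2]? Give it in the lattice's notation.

Trace (9 dequeues):
  [1] u=0 | in ⊤ | out ⊤ | prev ⊥ | push {}
  [2] u=1 | in ⊤ | out ⊤ | prev ⊥ | push {0}
  [3] u=2 | in ⊤ | out ⊤ | prev − | push {1}
  [4] u=3 | in ⊤ | out ⊤ | prev ⊥ | push {2}
  [5] u=4 | in ⊤ | out ⊤ | prev + | push {3}
  [6] u=0 | in ⊤ | out ⊤ | ==
  [7] u=1 | in ⊤ | out ⊤ | ==
  [8] u=2 | in ⊤ | out ⊤ | ==
  [9] u=3 | in ⊤ | out ⊤ | ==

Converged values:
  [0] ⊤
  [1] ⊤
  [2] ⊤
  [3] ⊤
  [4] ⊤

⊤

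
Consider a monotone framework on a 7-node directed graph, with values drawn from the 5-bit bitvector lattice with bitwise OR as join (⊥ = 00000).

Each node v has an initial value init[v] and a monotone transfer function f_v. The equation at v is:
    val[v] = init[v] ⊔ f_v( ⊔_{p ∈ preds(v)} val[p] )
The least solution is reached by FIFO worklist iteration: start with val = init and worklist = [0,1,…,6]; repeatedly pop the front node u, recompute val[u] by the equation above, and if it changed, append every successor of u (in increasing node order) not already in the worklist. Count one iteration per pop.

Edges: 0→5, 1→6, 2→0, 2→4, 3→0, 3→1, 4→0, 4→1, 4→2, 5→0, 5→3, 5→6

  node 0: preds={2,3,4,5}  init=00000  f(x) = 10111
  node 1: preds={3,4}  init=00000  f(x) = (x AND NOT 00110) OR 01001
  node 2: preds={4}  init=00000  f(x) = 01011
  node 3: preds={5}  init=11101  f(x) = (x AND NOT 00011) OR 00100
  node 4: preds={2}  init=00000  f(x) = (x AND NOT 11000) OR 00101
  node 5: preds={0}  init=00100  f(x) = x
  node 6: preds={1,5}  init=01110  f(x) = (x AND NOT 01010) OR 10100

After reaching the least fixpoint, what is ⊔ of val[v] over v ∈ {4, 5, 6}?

11111

Worklist (11 pops):
  #1 pop 0: in=11101 → 10111 (was 00000); enqueue []
  #2 pop 1: in=11101 → 11001 (was 00000); enqueue []
  #3 pop 2: in=00000 → 01011 (was 00000); enqueue [0]
  #4 pop 3: in=00100 → 11101 (no change)
  #5 pop 4: in=01011 → 00111 (was 00000); enqueue [1,2]
  #6 pop 5: in=10111 → 10111 (was 00100); enqueue [3]
  #7 pop 6: in=11111 → 11111 (was 01110); enqueue []
  #8 pop 0: in=11111 → 10111 (no change)
  #9 pop 1: in=11111 → 11001 (no change)
  #10 pop 2: in=00111 → 01011 (no change)
  #11 pop 3: in=10111 → 11101 (no change)

Fixpoint:
  val[0] = 10111
  val[1] = 11001
  val[2] = 01011
  val[3] = 11101
  val[4] = 00111
  val[5] = 10111
  val[6] = 11111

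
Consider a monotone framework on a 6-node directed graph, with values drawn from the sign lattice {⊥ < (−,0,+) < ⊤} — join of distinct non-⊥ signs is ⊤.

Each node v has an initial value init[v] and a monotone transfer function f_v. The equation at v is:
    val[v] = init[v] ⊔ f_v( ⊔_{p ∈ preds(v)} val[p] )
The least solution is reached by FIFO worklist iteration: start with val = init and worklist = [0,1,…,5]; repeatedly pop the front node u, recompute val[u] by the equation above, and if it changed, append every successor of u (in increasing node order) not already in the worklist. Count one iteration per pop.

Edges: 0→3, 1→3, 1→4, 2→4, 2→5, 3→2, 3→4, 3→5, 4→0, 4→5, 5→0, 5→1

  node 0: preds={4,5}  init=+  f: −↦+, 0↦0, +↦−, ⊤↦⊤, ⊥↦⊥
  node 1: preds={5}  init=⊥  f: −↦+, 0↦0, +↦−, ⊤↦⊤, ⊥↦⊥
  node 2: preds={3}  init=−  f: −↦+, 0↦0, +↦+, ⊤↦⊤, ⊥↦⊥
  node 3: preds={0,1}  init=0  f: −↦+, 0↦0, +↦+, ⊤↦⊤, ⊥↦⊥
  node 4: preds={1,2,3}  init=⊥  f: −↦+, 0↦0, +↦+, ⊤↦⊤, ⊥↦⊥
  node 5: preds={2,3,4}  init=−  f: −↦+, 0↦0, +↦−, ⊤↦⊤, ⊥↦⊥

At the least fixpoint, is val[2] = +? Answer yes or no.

Worklist (11 pops):
  #1 pop 0: in=− → + (no change)
  #2 pop 1: in=− → + (was ⊥); enqueue []
  #3 pop 2: in=0 → ⊤ (was −); enqueue []
  #4 pop 3: in=+ → ⊤ (was 0); enqueue [2]
  #5 pop 4: in=⊤ → ⊤ (was ⊥); enqueue [0]
  #6 pop 5: in=⊤ → ⊤ (was −); enqueue [1]
  #7 pop 2: in=⊤ → ⊤ (no change)
  #8 pop 0: in=⊤ → ⊤ (was +); enqueue [3]
  #9 pop 1: in=⊤ → ⊤ (was +); enqueue [4]
  #10 pop 3: in=⊤ → ⊤ (no change)
  #11 pop 4: in=⊤ → ⊤ (no change)

Fixpoint:
  val[0] = ⊤
  val[1] = ⊤
  val[2] = ⊤
  val[3] = ⊤
  val[4] = ⊤
  val[5] = ⊤

no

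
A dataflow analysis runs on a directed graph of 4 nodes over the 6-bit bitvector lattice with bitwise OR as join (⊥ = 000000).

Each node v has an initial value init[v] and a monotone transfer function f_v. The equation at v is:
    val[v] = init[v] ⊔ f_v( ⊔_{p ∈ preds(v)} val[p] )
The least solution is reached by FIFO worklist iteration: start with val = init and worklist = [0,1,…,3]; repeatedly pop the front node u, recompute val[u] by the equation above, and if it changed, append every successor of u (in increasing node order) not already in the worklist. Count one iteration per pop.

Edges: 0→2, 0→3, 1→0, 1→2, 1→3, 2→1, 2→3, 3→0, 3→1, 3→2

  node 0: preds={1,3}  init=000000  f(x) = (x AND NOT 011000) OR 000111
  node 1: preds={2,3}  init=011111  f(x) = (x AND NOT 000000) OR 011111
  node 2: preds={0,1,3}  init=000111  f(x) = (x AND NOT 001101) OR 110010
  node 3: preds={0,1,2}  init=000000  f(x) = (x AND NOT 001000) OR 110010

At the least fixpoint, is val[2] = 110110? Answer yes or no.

no

Trace (8 dequeues):
  [1] u=0 | in 011111 | out 000111 | prev 000000 | push {}
  [2] u=1 | in 000111 | out 011111 | ==
  [3] u=2 | in 011111 | out 110111 | prev 000111 | push {1}
  [4] u=3 | in 111111 | out 110111 | prev 000000 | push {0,2}
  [5] u=1 | in 110111 | out 111111 | prev 011111 | push {3}
  [6] u=0 | in 111111 | out 100111 | prev 000111 | push {}
  [7] u=2 | in 111111 | out 110111 | ==
  [8] u=3 | in 111111 | out 110111 | ==

Converged values:
  [0] 100111
  [1] 111111
  [2] 110111
  [3] 110111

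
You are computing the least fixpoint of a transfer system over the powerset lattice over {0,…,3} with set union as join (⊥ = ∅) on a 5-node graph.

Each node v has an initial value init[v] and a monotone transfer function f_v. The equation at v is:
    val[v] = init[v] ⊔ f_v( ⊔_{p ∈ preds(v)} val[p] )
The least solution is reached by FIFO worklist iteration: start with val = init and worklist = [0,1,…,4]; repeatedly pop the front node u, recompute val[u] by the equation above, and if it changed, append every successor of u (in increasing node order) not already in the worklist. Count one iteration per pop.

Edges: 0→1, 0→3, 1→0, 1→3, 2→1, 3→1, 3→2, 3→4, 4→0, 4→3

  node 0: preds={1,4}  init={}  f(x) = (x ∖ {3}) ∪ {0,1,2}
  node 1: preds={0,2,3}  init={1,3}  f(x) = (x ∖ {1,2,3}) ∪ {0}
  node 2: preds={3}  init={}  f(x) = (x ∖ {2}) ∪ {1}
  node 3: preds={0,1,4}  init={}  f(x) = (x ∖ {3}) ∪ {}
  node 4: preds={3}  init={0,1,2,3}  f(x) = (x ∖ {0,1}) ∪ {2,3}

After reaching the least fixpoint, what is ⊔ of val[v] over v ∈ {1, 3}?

{0,1,2,3}

Iteration log — 9 steps:
  step 1. node 0  ⊔preds={0,1,2,3}  new={0,1,2}  old={}  +wl: 
  step 2. node 1  ⊔preds={0,1,2}  new={0,1,3}  old={1,3}  +wl: 0
  step 3. node 2  ⊔preds={}  new={1}  old={}  +wl: 1
  step 4. node 3  ⊔preds={0,1,2,3}  new={0,1,2}  old={}  +wl: 2
  step 5. node 4  ⊔preds={0,1,2}  new={0,1,2,3}  stable
  step 6. node 0  ⊔preds={0,1,2,3}  new={0,1,2}  stable
  step 7. node 1  ⊔preds={0,1,2}  new={0,1,3}  stable
  step 8. node 2  ⊔preds={0,1,2}  new={0,1}  old={1}  +wl: 1
  step 9. node 1  ⊔preds={0,1,2}  new={0,1,3}  stable

Least fixpoint reached:
  node 0: {0,1,2}
  node 1: {0,1,3}
  node 2: {0,1}
  node 3: {0,1,2}
  node 4: {0,1,2,3}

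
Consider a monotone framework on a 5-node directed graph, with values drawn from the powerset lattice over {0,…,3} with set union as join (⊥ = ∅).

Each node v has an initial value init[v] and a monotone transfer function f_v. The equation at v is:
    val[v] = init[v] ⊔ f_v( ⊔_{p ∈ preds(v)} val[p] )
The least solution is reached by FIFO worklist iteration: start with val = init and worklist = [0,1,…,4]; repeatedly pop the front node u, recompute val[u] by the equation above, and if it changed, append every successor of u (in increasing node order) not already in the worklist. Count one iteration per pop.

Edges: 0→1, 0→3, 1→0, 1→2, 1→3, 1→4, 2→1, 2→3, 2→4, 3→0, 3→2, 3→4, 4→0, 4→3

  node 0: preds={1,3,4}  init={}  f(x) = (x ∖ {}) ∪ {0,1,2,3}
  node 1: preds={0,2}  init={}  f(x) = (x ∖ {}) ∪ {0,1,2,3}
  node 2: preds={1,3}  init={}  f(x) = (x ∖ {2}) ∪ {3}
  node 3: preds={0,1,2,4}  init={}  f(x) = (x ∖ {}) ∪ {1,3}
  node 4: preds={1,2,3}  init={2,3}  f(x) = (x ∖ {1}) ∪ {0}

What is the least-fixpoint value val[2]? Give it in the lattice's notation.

{0,1,3}

Iteration log — 9 steps:
  step 1. node 0  ⊔preds={2,3}  new={0,1,2,3}  old={}  +wl: 
  step 2. node 1  ⊔preds={0,1,2,3}  new={0,1,2,3}  old={}  +wl: 0
  step 3. node 2  ⊔preds={0,1,2,3}  new={0,1,3}  old={}  +wl: 1
  step 4. node 3  ⊔preds={0,1,2,3}  new={0,1,2,3}  old={}  +wl: 2
  step 5. node 4  ⊔preds={0,1,2,3}  new={0,2,3}  old={2,3}  +wl: 3
  step 6. node 0  ⊔preds={0,1,2,3}  new={0,1,2,3}  stable
  step 7. node 1  ⊔preds={0,1,2,3}  new={0,1,2,3}  stable
  step 8. node 2  ⊔preds={0,1,2,3}  new={0,1,3}  stable
  step 9. node 3  ⊔preds={0,1,2,3}  new={0,1,2,3}  stable

Least fixpoint reached:
  node 0: {0,1,2,3}
  node 1: {0,1,2,3}
  node 2: {0,1,3}
  node 3: {0,1,2,3}
  node 4: {0,2,3}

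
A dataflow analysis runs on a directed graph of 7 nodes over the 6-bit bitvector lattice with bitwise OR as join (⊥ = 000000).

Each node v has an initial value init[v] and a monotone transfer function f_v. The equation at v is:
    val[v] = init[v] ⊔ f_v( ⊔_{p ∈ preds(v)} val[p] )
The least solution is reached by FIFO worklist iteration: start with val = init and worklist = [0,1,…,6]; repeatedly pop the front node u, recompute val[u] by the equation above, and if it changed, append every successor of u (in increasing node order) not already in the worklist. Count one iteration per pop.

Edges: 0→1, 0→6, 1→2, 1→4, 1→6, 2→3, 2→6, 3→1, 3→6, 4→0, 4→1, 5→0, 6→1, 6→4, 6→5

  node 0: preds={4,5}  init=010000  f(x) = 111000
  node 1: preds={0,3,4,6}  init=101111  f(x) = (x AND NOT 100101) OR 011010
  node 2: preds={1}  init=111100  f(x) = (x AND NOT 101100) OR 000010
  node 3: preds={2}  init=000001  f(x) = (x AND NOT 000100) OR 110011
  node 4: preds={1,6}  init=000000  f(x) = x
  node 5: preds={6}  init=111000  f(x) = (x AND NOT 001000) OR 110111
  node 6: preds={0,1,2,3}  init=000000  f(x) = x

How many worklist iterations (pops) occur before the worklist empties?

Iteration log — 11 steps:
  step 1. node 0  ⊔preds=111000  new=111000  old=010000  +wl: 
  step 2. node 1  ⊔preds=111001  new=111111  old=101111  +wl: 
  step 3. node 2  ⊔preds=111111  new=111111  old=111100  +wl: 
  step 4. node 3  ⊔preds=111111  new=111011  old=000001  +wl: 1
  step 5. node 4  ⊔preds=111111  new=111111  old=000000  +wl: 0
  step 6. node 5  ⊔preds=000000  new=111111  old=111000  +wl: 
  step 7. node 6  ⊔preds=111111  new=111111  old=000000  +wl: 4,5
  step 8. node 1  ⊔preds=111111  new=111111  stable
  step 9. node 0  ⊔preds=111111  new=111000  stable
  step 10. node 4  ⊔preds=111111  new=111111  stable
  step 11. node 5  ⊔preds=111111  new=111111  stable

Least fixpoint reached:
  node 0: 111000
  node 1: 111111
  node 2: 111111
  node 3: 111011
  node 4: 111111
  node 5: 111111
  node 6: 111111

11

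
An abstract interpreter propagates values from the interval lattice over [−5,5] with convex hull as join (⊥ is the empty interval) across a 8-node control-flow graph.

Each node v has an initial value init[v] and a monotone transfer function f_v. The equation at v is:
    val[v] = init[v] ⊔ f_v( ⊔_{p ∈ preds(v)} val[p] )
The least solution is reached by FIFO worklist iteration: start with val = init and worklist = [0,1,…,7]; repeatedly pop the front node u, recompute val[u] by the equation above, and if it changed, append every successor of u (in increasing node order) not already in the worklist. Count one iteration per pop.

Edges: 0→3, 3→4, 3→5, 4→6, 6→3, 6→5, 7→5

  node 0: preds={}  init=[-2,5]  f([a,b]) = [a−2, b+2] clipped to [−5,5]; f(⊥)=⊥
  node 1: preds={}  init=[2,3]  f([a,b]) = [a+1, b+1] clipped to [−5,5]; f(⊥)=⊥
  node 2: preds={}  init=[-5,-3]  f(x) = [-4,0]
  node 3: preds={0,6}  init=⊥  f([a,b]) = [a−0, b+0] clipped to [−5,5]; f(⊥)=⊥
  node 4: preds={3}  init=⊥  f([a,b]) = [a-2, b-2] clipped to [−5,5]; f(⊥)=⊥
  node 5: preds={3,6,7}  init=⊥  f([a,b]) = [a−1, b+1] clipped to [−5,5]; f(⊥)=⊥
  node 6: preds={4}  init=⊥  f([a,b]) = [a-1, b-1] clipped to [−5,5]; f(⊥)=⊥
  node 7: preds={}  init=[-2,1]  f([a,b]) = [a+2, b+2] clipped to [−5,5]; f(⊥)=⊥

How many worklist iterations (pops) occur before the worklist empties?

12

Trace (12 dequeues):
  [1] u=0 | in ⊥ | out [-2,5] | ==
  [2] u=1 | in ⊥ | out [2,3] | ==
  [3] u=2 | in ⊥ | out [-5,0] | prev [-5,-3] | push {}
  [4] u=3 | in [-2,5] | out [-2,5] | prev ⊥ | push {}
  [5] u=4 | in [-2,5] | out [-4,3] | prev ⊥ | push {}
  [6] u=5 | in [-2,5] | out [-3,5] | prev ⊥ | push {}
  [7] u=6 | in [-4,3] | out [-5,2] | prev ⊥ | push {3,5}
  [8] u=7 | in ⊥ | out [-2,1] | ==
  [9] u=3 | in [-5,5] | out [-5,5] | prev [-2,5] | push {4}
  [10] u=5 | in [-5,5] | out [-5,5] | prev [-3,5] | push {}
  [11] u=4 | in [-5,5] | out [-5,3] | prev [-4,3] | push {6}
  [12] u=6 | in [-5,3] | out [-5,2] | ==

Converged values:
  [0] [-2,5]
  [1] [2,3]
  [2] [-5,0]
  [3] [-5,5]
  [4] [-5,3]
  [5] [-5,5]
  [6] [-5,2]
  [7] [-2,1]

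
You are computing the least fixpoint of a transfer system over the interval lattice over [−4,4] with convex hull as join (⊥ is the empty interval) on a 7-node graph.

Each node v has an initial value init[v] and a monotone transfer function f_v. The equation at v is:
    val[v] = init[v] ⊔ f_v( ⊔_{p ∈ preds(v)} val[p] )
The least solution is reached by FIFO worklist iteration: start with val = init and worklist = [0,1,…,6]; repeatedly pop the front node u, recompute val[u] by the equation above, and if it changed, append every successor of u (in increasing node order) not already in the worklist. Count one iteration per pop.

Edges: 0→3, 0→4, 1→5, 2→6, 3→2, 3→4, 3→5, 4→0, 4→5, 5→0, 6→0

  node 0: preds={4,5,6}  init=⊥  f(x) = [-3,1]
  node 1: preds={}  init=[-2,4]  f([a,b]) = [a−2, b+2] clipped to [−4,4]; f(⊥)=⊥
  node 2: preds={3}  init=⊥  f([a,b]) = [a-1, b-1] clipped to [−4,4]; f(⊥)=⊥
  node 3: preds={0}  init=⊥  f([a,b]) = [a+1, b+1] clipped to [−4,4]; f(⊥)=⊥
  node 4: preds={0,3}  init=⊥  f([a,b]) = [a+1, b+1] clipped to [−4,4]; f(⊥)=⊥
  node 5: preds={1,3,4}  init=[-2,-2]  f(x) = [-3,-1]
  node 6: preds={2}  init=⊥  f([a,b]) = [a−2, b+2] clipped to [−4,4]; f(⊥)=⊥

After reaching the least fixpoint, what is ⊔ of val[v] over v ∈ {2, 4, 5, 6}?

[-4,3]

Worklist (11 pops):
  #1 pop 0: in=[-2,-2] → [-3,1] (was ⊥); enqueue []
  #2 pop 1: in=⊥ → [-2,4] (no change)
  #3 pop 2: in=⊥ → ⊥ (no change)
  #4 pop 3: in=[-3,1] → [-2,2] (was ⊥); enqueue [2]
  #5 pop 4: in=[-3,2] → [-2,3] (was ⊥); enqueue [0]
  #6 pop 5: in=[-2,4] → [-3,-1] (was [-2,-2]); enqueue []
  #7 pop 6: in=⊥ → ⊥ (no change)
  #8 pop 2: in=[-2,2] → [-3,1] (was ⊥); enqueue [6]
  #9 pop 0: in=[-3,3] → [-3,1] (no change)
  #10 pop 6: in=[-3,1] → [-4,3] (was ⊥); enqueue [0]
  #11 pop 0: in=[-4,3] → [-3,1] (no change)

Fixpoint:
  val[0] = [-3,1]
  val[1] = [-2,4]
  val[2] = [-3,1]
  val[3] = [-2,2]
  val[4] = [-2,3]
  val[5] = [-3,-1]
  val[6] = [-4,3]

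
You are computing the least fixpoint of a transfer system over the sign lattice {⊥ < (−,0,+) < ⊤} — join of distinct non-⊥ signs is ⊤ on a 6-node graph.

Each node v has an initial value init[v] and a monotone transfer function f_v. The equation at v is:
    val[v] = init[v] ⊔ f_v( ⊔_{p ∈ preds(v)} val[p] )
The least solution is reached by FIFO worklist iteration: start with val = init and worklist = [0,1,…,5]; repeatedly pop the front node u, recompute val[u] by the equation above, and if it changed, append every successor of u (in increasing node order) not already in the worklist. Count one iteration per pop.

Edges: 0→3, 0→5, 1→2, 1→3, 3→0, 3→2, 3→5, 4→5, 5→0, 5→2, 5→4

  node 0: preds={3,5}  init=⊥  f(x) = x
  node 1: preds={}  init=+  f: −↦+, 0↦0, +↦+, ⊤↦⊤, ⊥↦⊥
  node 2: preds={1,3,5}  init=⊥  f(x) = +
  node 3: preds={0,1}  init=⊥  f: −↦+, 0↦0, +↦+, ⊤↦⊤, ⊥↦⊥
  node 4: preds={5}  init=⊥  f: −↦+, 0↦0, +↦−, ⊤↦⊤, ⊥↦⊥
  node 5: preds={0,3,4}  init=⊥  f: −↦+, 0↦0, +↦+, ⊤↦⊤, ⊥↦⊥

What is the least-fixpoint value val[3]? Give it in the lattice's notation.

Trace (18 dequeues):
  [1] u=0 | in ⊥ | out ⊥ | ==
  [2] u=1 | in ⊥ | out + | ==
  [3] u=2 | in + | out + | prev ⊥ | push {}
  [4] u=3 | in + | out + | prev ⊥ | push {0,2}
  [5] u=4 | in ⊥ | out ⊥ | ==
  [6] u=5 | in + | out + | prev ⊥ | push {4}
  [7] u=0 | in + | out + | prev ⊥ | push {3,5}
  [8] u=2 | in + | out + | ==
  [9] u=4 | in + | out − | prev ⊥ | push {}
  [10] u=3 | in + | out + | ==
  [11] u=5 | in ⊤ | out ⊤ | prev + | push {0,2,4}
  [12] u=0 | in ⊤ | out ⊤ | prev + | push {3,5}
  [13] u=2 | in ⊤ | out + | ==
  [14] u=4 | in ⊤ | out ⊤ | prev − | push {}
  [15] u=3 | in ⊤ | out ⊤ | prev + | push {0,2}
  [16] u=5 | in ⊤ | out ⊤ | ==
  [17] u=0 | in ⊤ | out ⊤ | ==
  [18] u=2 | in ⊤ | out + | ==

Converged values:
  [0] ⊤
  [1] +
  [2] +
  [3] ⊤
  [4] ⊤
  [5] ⊤

⊤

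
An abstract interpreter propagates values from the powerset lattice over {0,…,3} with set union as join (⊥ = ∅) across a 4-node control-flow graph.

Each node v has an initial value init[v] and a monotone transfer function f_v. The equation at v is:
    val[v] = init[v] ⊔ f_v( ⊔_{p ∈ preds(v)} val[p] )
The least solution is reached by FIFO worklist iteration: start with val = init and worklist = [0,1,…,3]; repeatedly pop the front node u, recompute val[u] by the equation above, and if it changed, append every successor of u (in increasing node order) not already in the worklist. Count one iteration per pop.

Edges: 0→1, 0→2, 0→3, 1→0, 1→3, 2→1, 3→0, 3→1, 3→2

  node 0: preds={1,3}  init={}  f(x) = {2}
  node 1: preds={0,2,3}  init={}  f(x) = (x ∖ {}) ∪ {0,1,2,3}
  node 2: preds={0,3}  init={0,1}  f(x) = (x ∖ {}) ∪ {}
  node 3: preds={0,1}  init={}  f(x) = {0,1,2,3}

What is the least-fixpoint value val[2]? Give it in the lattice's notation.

{0,1,2,3}

Iteration log — 8 steps:
  step 1. node 0  ⊔preds={}  new={2}  old={}  +wl: 
  step 2. node 1  ⊔preds={0,1,2}  new={0,1,2,3}  old={}  +wl: 0
  step 3. node 2  ⊔preds={2}  new={0,1,2}  old={0,1}  +wl: 1
  step 4. node 3  ⊔preds={0,1,2,3}  new={0,1,2,3}  old={}  +wl: 2
  step 5. node 0  ⊔preds={0,1,2,3}  new={2}  stable
  step 6. node 1  ⊔preds={0,1,2,3}  new={0,1,2,3}  stable
  step 7. node 2  ⊔preds={0,1,2,3}  new={0,1,2,3}  old={0,1,2}  +wl: 1
  step 8. node 1  ⊔preds={0,1,2,3}  new={0,1,2,3}  stable

Least fixpoint reached:
  node 0: {2}
  node 1: {0,1,2,3}
  node 2: {0,1,2,3}
  node 3: {0,1,2,3}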